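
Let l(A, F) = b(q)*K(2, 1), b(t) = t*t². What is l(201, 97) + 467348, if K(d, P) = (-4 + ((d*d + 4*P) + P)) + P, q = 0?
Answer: 467348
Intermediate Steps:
b(t) = t³
K(d, P) = -4 + d² + 6*P (K(d, P) = (-4 + ((d² + 4*P) + P)) + P = (-4 + (d² + 5*P)) + P = (-4 + d² + 5*P) + P = -4 + d² + 6*P)
l(A, F) = 0 (l(A, F) = 0³*(-4 + 2² + 6*1) = 0*(-4 + 4 + 6) = 0*6 = 0)
l(201, 97) + 467348 = 0 + 467348 = 467348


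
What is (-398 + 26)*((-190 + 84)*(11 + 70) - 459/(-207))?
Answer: 73442844/23 ≈ 3.1932e+6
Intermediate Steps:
(-398 + 26)*((-190 + 84)*(11 + 70) - 459/(-207)) = -372*(-106*81 - 459*(-1/207)) = -372*(-8586 + 51/23) = -372*(-197427/23) = 73442844/23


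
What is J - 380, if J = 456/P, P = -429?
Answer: -54492/143 ≈ -381.06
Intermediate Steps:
J = -152/143 (J = 456/(-429) = 456*(-1/429) = -152/143 ≈ -1.0629)
J - 380 = -152/143 - 380 = -54492/143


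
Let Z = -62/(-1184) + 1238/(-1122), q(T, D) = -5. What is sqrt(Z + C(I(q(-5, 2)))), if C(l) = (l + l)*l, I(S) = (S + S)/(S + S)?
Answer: sqrt(6541921419)/83028 ≈ 0.97416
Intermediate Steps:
I(S) = 1 (I(S) = (2*S)/((2*S)) = (2*S)*(1/(2*S)) = 1)
C(l) = 2*l**2 (C(l) = (2*l)*l = 2*l**2)
Z = -349057/332112 (Z = -62*(-1/1184) + 1238*(-1/1122) = 31/592 - 619/561 = -349057/332112 ≈ -1.0510)
sqrt(Z + C(I(q(-5, 2)))) = sqrt(-349057/332112 + 2*1**2) = sqrt(-349057/332112 + 2*1) = sqrt(-349057/332112 + 2) = sqrt(315167/332112) = sqrt(6541921419)/83028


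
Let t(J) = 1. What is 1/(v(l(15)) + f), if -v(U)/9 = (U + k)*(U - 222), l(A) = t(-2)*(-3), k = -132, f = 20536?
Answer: -1/252839 ≈ -3.9551e-6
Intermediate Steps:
l(A) = -3 (l(A) = 1*(-3) = -3)
v(U) = -9*(-222 + U)*(-132 + U) (v(U) = -9*(U - 132)*(U - 222) = -9*(-132 + U)*(-222 + U) = -9*(-222 + U)*(-132 + U))
1/(v(l(15)) + f) = 1/((-263736 - 9*(-3)**2 + 3186*(-3)) + 20536) = 1/((-263736 - 9*9 - 9558) + 20536) = 1/((-263736 - 81 - 9558) + 20536) = 1/(-273375 + 20536) = 1/(-252839) = -1/252839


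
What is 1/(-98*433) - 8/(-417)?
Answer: 339055/17694978 ≈ 0.019161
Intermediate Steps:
1/(-98*433) - 8/(-417) = -1/98*1/433 - 8*(-1/417) = -1/42434 + 8/417 = 339055/17694978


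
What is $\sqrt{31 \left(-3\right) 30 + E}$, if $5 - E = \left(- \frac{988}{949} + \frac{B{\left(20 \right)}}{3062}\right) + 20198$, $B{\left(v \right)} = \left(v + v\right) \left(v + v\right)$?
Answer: $\frac{i \sqrt{287073444091699}}{111763} \approx 151.6 i$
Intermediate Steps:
$B{\left(v \right)} = 4 v^{2}$ ($B{\left(v \right)} = 2 v 2 v = 4 v^{2}$)
$E = - \frac{2256772303}{111763}$ ($E = 5 - \left(\left(- \frac{988}{949} + \frac{4 \cdot 20^{2}}{3062}\right) + 20198\right) = 5 - \left(\left(\left(-988\right) \frac{1}{949} + 4 \cdot 400 \cdot \frac{1}{3062}\right) + 20198\right) = 5 - \left(\left(- \frac{76}{73} + 1600 \cdot \frac{1}{3062}\right) + 20198\right) = 5 - \left(\left(- \frac{76}{73} + \frac{800}{1531}\right) + 20198\right) = 5 - \left(- \frac{57956}{111763} + 20198\right) = 5 - \frac{2257331118}{111763} = - \frac{2256772303}{111763} \approx -20192.0$)
$\sqrt{31 \left(-3\right) 30 + E} = \sqrt{31 \left(-3\right) 30 - \frac{2256772303}{111763}} = \sqrt{\left(-93\right) 30 - \frac{2256772303}{111763}} = \sqrt{-2790 - \frac{2256772303}{111763}} = \sqrt{- \frac{2568591073}{111763}} = \frac{i \sqrt{287073444091699}}{111763}$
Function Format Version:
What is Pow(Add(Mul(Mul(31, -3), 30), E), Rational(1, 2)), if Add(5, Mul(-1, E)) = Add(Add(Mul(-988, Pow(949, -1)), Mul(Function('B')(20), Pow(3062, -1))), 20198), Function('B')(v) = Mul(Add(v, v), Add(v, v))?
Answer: Mul(Rational(1, 111763), I, Pow(287073444091699, Rational(1, 2))) ≈ Mul(151.60, I)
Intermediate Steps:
Function('B')(v) = Mul(4, Pow(v, 2)) (Function('B')(v) = Mul(Mul(2, v), Mul(2, v)) = Mul(4, Pow(v, 2)))
E = Rational(-2256772303, 111763) (E = Add(5, Mul(-1, Add(Add(Mul(-988, Pow(949, -1)), Mul(Mul(4, Pow(20, 2)), Pow(3062, -1))), 20198))) = Add(5, Mul(-1, Add(Add(Mul(-988, Rational(1, 949)), Mul(Mul(4, 400), Rational(1, 3062))), 20198))) = Add(5, Mul(-1, Add(Add(Rational(-76, 73), Mul(1600, Rational(1, 3062))), 20198))) = Add(5, Mul(-1, Add(Add(Rational(-76, 73), Rational(800, 1531)), 20198))) = Add(5, Mul(-1, Add(Rational(-57956, 111763), 20198))) = Add(5, Mul(-1, Rational(2257331118, 111763))) = Add(5, Rational(-2257331118, 111763)) = Rational(-2256772303, 111763) ≈ -20192.)
Pow(Add(Mul(Mul(31, -3), 30), E), Rational(1, 2)) = Pow(Add(Mul(Mul(31, -3), 30), Rational(-2256772303, 111763)), Rational(1, 2)) = Pow(Add(Mul(-93, 30), Rational(-2256772303, 111763)), Rational(1, 2)) = Pow(Add(-2790, Rational(-2256772303, 111763)), Rational(1, 2)) = Pow(Rational(-2568591073, 111763), Rational(1, 2)) = Mul(Rational(1, 111763), I, Pow(287073444091699, Rational(1, 2)))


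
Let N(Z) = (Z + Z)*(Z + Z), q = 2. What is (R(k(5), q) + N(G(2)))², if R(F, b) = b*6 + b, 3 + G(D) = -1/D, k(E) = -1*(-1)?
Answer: 3969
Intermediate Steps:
k(E) = 1
G(D) = -3 - 1/D
N(Z) = 4*Z² (N(Z) = (2*Z)*(2*Z) = 4*Z²)
R(F, b) = 7*b (R(F, b) = 6*b + b = 7*b)
(R(k(5), q) + N(G(2)))² = (7*2 + 4*(-3 - 1/2)²)² = (14 + 4*(-3 - 1*½)²)² = (14 + 4*(-3 - ½)²)² = (14 + 4*(-7/2)²)² = (14 + 4*(49/4))² = (14 + 49)² = 63² = 3969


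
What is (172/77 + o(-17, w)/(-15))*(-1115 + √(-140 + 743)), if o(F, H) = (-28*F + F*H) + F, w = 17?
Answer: 2343730/231 - 2102*√67/77 ≈ 9922.6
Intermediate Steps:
o(F, H) = -27*F + F*H
(172/77 + o(-17, w)/(-15))*(-1115 + √(-140 + 743)) = (172/77 - 17*(-27 + 17)/(-15))*(-1115 + √(-140 + 743)) = (172*(1/77) - 17*(-10)*(-1/15))*(-1115 + √603) = (172/77 + 170*(-1/15))*(-1115 + 3*√67) = (172/77 - 34/3)*(-1115 + 3*√67) = -2102*(-1115 + 3*√67)/231 = 2343730/231 - 2102*√67/77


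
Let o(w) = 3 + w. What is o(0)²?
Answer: 9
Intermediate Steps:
o(0)² = (3 + 0)² = 3² = 9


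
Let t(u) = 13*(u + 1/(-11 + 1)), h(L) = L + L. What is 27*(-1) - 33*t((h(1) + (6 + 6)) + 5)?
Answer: -81351/10 ≈ -8135.1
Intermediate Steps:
h(L) = 2*L
t(u) = -13/10 + 13*u (t(u) = 13*(u + 1/(-10)) = 13*(u - 1/10) = 13*(-1/10 + u) = -13/10 + 13*u)
27*(-1) - 33*t((h(1) + (6 + 6)) + 5) = 27*(-1) - 33*(-13/10 + 13*((2*1 + (6 + 6)) + 5)) = -27 - 33*(-13/10 + 13*((2 + 12) + 5)) = -27 - 33*(-13/10 + 13*(14 + 5)) = -27 - 33*(-13/10 + 13*19) = -27 - 33*(-13/10 + 247) = -27 - 33*2457/10 = -27 - 81081/10 = -81351/10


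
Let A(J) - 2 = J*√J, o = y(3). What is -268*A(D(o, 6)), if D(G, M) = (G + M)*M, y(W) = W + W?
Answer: -536 - 115776*√2 ≈ -1.6427e+5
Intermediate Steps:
y(W) = 2*W
o = 6 (o = 2*3 = 6)
D(G, M) = M*(G + M)
A(J) = 2 + J^(3/2) (A(J) = 2 + J*√J = 2 + J^(3/2))
-268*A(D(o, 6)) = -268*(2 + (6*(6 + 6))^(3/2)) = -268*(2 + (6*12)^(3/2)) = -268*(2 + 72^(3/2)) = -268*(2 + 432*√2) = -536 - 115776*√2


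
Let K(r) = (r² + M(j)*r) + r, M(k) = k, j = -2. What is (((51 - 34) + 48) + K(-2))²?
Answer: 5041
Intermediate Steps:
K(r) = r² - r (K(r) = (r² - 2*r) + r = r² - r)
(((51 - 34) + 48) + K(-2))² = (((51 - 34) + 48) - 2*(-1 - 2))² = ((17 + 48) - 2*(-3))² = (65 + 6)² = 71² = 5041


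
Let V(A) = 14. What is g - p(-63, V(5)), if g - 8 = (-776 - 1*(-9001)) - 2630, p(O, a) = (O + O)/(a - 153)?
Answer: 778691/139 ≈ 5602.1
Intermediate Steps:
p(O, a) = 2*O/(-153 + a) (p(O, a) = (2*O)/(-153 + a) = 2*O/(-153 + a))
g = 5603 (g = 8 + ((-776 - 1*(-9001)) - 2630) = 8 + ((-776 + 9001) - 2630) = 8 + (8225 - 2630) = 8 + 5595 = 5603)
g - p(-63, V(5)) = 5603 - 2*(-63)/(-153 + 14) = 5603 - 2*(-63)/(-139) = 5603 - 2*(-63)*(-1)/139 = 5603 - 1*126/139 = 5603 - 126/139 = 778691/139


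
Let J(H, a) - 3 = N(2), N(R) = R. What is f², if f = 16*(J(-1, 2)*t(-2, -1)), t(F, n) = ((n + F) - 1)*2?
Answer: 409600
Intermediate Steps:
J(H, a) = 5 (J(H, a) = 3 + 2 = 5)
t(F, n) = -2 + 2*F + 2*n (t(F, n) = ((F + n) - 1)*2 = (-1 + F + n)*2 = -2 + 2*F + 2*n)
f = -640 (f = 16*(5*(-2 + 2*(-2) + 2*(-1))) = 16*(5*(-2 - 4 - 2)) = 16*(5*(-8)) = 16*(-40) = -640)
f² = (-640)² = 409600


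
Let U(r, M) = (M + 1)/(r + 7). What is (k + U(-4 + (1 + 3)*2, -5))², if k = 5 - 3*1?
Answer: 324/121 ≈ 2.6777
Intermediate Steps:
k = 2 (k = 5 - 3 = 2)
U(r, M) = (1 + M)/(7 + r)
(k + U(-4 + (1 + 3)*2, -5))² = (2 + (1 - 5)/(7 + (-4 + (1 + 3)*2)))² = (2 - 4/(7 + (-4 + 4*2)))² = (2 - 4/(7 + (-4 + 8)))² = (2 - 4/(7 + 4))² = (2 - 4/11)² = (18/11)² = 324/121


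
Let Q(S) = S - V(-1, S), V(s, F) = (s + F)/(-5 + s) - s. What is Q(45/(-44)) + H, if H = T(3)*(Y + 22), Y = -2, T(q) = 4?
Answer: 20497/264 ≈ 77.640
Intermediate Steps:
V(s, F) = -s + (F + s)/(-5 + s) (V(s, F) = (F + s)/(-5 + s) - s = -s + (F + s)/(-5 + s))
Q(S) = -7/6 + 7*S/6 (Q(S) = S - (S - 1*(-1)**2 + 6*(-1))/(-5 - 1) = S - (S - 1*1 - 6)/(-6) = S - (-1)*(S - 1 - 6)/6 = S - (-1)*(-7 + S)/6 = S - (7/6 - S/6) = S + (-7/6 + S/6) = -7/6 + 7*S/6)
H = 80 (H = 4*(-2 + 22) = 4*20 = 80)
Q(45/(-44)) + H = (-7/6 + 7*(45/(-44))/6) + 80 = (-7/6 + 7*(45*(-1/44))/6) + 80 = (-7/6 + (7/6)*(-45/44)) + 80 = (-7/6 - 105/88) + 80 = -623/264 + 80 = 20497/264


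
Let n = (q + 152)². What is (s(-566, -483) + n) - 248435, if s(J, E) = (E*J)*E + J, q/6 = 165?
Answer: -130986411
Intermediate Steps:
q = 990 (q = 6*165 = 990)
s(J, E) = J + J*E² (s(J, E) = J*E² + J = J + J*E²)
n = 1304164 (n = (990 + 152)² = 1142² = 1304164)
(s(-566, -483) + n) - 248435 = (-566*(1 + (-483)²) + 1304164) - 248435 = (-566*(1 + 233289) + 1304164) - 248435 = (-566*233290 + 1304164) - 248435 = (-132042140 + 1304164) - 248435 = -130737976 - 248435 = -130986411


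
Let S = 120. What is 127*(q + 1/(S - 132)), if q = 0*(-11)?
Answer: -127/12 ≈ -10.583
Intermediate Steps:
q = 0
127*(q + 1/(S - 132)) = 127*(0 + 1/(120 - 132)) = 127*(0 + 1/(-12)) = 127*(0 - 1/12) = 127*(-1/12) = -127/12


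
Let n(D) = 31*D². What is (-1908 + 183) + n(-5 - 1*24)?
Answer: 24346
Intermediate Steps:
(-1908 + 183) + n(-5 - 1*24) = (-1908 + 183) + 31*(-5 - 1*24)² = -1725 + 31*(-5 - 24)² = -1725 + 31*(-29)² = -1725 + 31*841 = -1725 + 26071 = 24346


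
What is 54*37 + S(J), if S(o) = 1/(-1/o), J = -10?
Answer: 2008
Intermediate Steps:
S(o) = -o
54*37 + S(J) = 54*37 - 1*(-10) = 1998 + 10 = 2008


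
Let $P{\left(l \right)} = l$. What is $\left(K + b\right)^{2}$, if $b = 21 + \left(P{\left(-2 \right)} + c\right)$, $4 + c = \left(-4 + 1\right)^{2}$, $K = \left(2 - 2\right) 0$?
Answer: $576$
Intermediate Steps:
$K = 0$ ($K = 0 \cdot 0 = 0$)
$c = 5$ ($c = -4 + \left(-4 + 1\right)^{2} = -4 + \left(-3\right)^{2} = -4 + 9 = 5$)
$b = 24$ ($b = 21 + \left(-2 + 5\right) = 21 + 3 = 24$)
$\left(K + b\right)^{2} = \left(0 + 24\right)^{2} = 24^{2} = 576$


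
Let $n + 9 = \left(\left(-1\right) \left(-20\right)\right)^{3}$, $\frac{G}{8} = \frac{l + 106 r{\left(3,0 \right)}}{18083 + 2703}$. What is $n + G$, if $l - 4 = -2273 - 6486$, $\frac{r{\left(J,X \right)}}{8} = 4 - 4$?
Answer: $\frac{83015443}{10393} \approx 7987.6$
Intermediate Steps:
$r{\left(J,X \right)} = 0$ ($r{\left(J,X \right)} = 8 \left(4 - 4\right) = 8 \cdot 0 = 0$)
$l = -8755$ ($l = 4 - 8759 = -8755$)
$G = - \frac{35020}{10393}$ ($G = 8 \frac{-8755 + 106 \cdot 0}{18083 + 2703} = 8 \frac{-8755 + 0}{20786} = 8 \left(\left(-8755\right) \frac{1}{20786}\right) = 8 \left(- \frac{8755}{20786}\right) = - \frac{35020}{10393} \approx -3.3696$)
$n = 7991$ ($n = -9 + \left(\left(-1\right) \left(-20\right)\right)^{3} = -9 + 20^{3} = -9 + 8000 = 7991$)
$n + G = 7991 - \frac{35020}{10393} = \frac{83015443}{10393}$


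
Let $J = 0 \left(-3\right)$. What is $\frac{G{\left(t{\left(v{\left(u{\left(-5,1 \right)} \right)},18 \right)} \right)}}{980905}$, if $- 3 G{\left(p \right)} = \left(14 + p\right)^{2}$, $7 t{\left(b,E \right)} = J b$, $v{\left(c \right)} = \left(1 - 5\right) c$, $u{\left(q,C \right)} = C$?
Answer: $- \frac{196}{2942715} \approx -6.6605 \cdot 10^{-5}$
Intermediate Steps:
$J = 0$
$v{\left(c \right)} = - 4 c$ ($v{\left(c \right)} = \left(1 - 5\right) c = - 4 c$)
$t{\left(b,E \right)} = 0$ ($t{\left(b,E \right)} = \frac{0 b}{7} = \frac{1}{7} \cdot 0 = 0$)
$G{\left(p \right)} = - \frac{\left(14 + p\right)^{2}}{3}$
$\frac{G{\left(t{\left(v{\left(u{\left(-5,1 \right)} \right)},18 \right)} \right)}}{980905} = \frac{\left(- \frac{1}{3}\right) \left(14 + 0\right)^{2}}{980905} = - \frac{14^{2}}{3} \cdot \frac{1}{980905} = \left(- \frac{1}{3}\right) 196 \cdot \frac{1}{980905} = \left(- \frac{196}{3}\right) \frac{1}{980905} = - \frac{196}{2942715}$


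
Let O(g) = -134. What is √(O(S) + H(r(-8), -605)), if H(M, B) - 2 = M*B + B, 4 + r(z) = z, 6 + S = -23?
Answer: √6523 ≈ 80.765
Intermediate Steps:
S = -29 (S = -6 - 23 = -29)
r(z) = -4 + z
H(M, B) = 2 + B + B*M (H(M, B) = 2 + (M*B + B) = 2 + (B*M + B) = 2 + (B + B*M) = 2 + B + B*M)
√(O(S) + H(r(-8), -605)) = √(-134 + (2 - 605 - 605*(-4 - 8))) = √(-134 + (2 - 605 - 605*(-12))) = √(-134 + (2 - 605 + 7260)) = √(-134 + 6657) = √6523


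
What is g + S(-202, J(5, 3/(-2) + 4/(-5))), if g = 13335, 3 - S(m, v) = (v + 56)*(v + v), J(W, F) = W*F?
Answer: 28723/2 ≈ 14362.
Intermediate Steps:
J(W, F) = F*W
S(m, v) = 3 - 2*v*(56 + v) (S(m, v) = 3 - (v + 56)*(v + v) = 3 - (56 + v)*2*v = 3 - 2*v*(56 + v))
g + S(-202, J(5, 3/(-2) + 4/(-5))) = 13335 + (3 - 112*(3/(-2) + 4/(-5))*5 - 2*25*(3/(-2) + 4/(-5))²) = 13335 + (3 - 112*(3*(-½) + 4*(-⅕))*5 - 2*25*(3*(-½) + 4*(-⅕))²) = 13335 + (3 - 112*(-3/2 - ⅘)*5 - 2*25*(-3/2 - ⅘)²) = 13335 + (3 - (-1288)*5/5 - 2*(-23/10*5)²) = 13335 + (3 - 112*(-23/2) - 2*(-23/2)²) = 13335 + (3 + 1288 - 2*529/4) = 13335 + (3 + 1288 - 529/2) = 13335 + 2053/2 = 28723/2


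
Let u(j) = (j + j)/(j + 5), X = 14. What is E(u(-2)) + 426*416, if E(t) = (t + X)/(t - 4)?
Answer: 1417709/8 ≈ 1.7721e+5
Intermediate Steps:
u(j) = 2*j/(5 + j) (u(j) = (2*j)/(5 + j) = 2*j/(5 + j))
E(t) = (14 + t)/(-4 + t) (E(t) = (t + 14)/(t - 4) = (14 + t)/(-4 + t))
E(u(-2)) + 426*416 = (14 + 2*(-2)/(5 - 2))/(-4 + 2*(-2)/(5 - 2)) + 426*416 = (14 + 2*(-2)/3)/(-4 + 2*(-2)/3) + 177216 = (14 + 2*(-2)*(⅓))/(-4 + 2*(-2)*(⅓)) + 177216 = (14 - 4/3)/(-4 - 4/3) + 177216 = (38/3)/(-16/3) + 177216 = -3/16*38/3 + 177216 = -19/8 + 177216 = 1417709/8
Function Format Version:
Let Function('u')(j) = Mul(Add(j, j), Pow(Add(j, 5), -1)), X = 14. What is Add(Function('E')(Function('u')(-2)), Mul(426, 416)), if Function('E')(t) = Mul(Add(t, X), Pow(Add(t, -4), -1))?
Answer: Rational(1417709, 8) ≈ 1.7721e+5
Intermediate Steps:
Function('u')(j) = Mul(2, j, Pow(Add(5, j), -1)) (Function('u')(j) = Mul(Mul(2, j), Pow(Add(5, j), -1)) = Mul(2, j, Pow(Add(5, j), -1)))
Function('E')(t) = Mul(Pow(Add(-4, t), -1), Add(14, t)) (Function('E')(t) = Mul(Add(t, 14), Pow(Add(t, -4), -1)) = Mul(Add(14, t), Pow(Add(-4, t), -1)) = Mul(Pow(Add(-4, t), -1), Add(14, t)))
Add(Function('E')(Function('u')(-2)), Mul(426, 416)) = Add(Mul(Pow(Add(-4, Mul(2, -2, Pow(Add(5, -2), -1))), -1), Add(14, Mul(2, -2, Pow(Add(5, -2), -1)))), Mul(426, 416)) = Add(Mul(Pow(Add(-4, Mul(2, -2, Pow(3, -1))), -1), Add(14, Mul(2, -2, Pow(3, -1)))), 177216) = Add(Mul(Pow(Add(-4, Mul(2, -2, Rational(1, 3))), -1), Add(14, Mul(2, -2, Rational(1, 3)))), 177216) = Add(Mul(Pow(Add(-4, Rational(-4, 3)), -1), Add(14, Rational(-4, 3))), 177216) = Add(Mul(Pow(Rational(-16, 3), -1), Rational(38, 3)), 177216) = Add(Mul(Rational(-3, 16), Rational(38, 3)), 177216) = Add(Rational(-19, 8), 177216) = Rational(1417709, 8)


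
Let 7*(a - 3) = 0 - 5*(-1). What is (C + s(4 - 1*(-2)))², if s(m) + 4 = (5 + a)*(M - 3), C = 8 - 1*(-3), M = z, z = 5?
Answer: 29241/49 ≈ 596.75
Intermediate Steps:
a = 26/7 (a = 3 + (0 - 5*(-1))/7 = 3 + (0 + 5)/7 = 3 + (⅐)*5 = 3 + 5/7 = 26/7 ≈ 3.7143)
M = 5
C = 11 (C = 8 + 3 = 11)
s(m) = 94/7 (s(m) = -4 + (5 + 26/7)*(5 - 3) = -4 + (61/7)*2 = -4 + 122/7 = 94/7)
(C + s(4 - 1*(-2)))² = (11 + 94/7)² = (171/7)² = 29241/49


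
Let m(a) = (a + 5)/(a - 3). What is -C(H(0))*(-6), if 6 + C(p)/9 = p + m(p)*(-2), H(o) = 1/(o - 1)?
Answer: -270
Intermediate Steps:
H(o) = 1/(-1 + o)
m(a) = (5 + a)/(-3 + a)
C(p) = -54 + 9*p - 18*(5 + p)/(-3 + p) (C(p) = -54 + 9*(p + ((5 + p)/(-3 + p))*(-2)) = -54 + 9*(p - 2*(5 + p)/(-3 + p)) = -54 + (9*p - 18*(5 + p)/(-3 + p)) = -54 + 9*p - 18*(5 + p)/(-3 + p))
-C(H(0))*(-6) = -9*(8 + (1/(-1 + 0))² - 11/(-1 + 0))/(-3 + 1/(-1 + 0))*(-6) = -9*(8 + (1/(-1))² - 11/(-1))/(-3 + 1/(-1))*(-6) = -9*(8 + (-1)² - 11*(-1))/(-3 - 1)*(-6) = -9*(8 + 1 + 11)/(-4)*(-6) = -9*(-1)*20/4*(-6) = -1*(-45)*(-6) = 45*(-6) = -270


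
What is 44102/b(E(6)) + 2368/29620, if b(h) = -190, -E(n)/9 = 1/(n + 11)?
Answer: -32646283/140695 ≈ -232.04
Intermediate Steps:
E(n) = -9/(11 + n) (E(n) = -9/(n + 11) = -9/(11 + n))
44102/b(E(6)) + 2368/29620 = 44102/(-190) + 2368/29620 = 44102*(-1/190) + 2368*(1/29620) = -22051/95 + 592/7405 = -32646283/140695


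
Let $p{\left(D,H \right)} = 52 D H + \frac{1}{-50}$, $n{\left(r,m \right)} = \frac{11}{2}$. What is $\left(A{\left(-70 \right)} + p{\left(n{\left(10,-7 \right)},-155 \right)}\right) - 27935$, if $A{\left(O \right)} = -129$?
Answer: $- \frac{3619701}{50} \approx -72394.0$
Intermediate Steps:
$n{\left(r,m \right)} = \frac{11}{2}$ ($n{\left(r,m \right)} = 11 \cdot \frac{1}{2} = \frac{11}{2}$)
$p{\left(D,H \right)} = - \frac{1}{50} + 52 D H$ ($p{\left(D,H \right)} = 52 D H - \frac{1}{50} = - \frac{1}{50} + 52 D H$)
$\left(A{\left(-70 \right)} + p{\left(n{\left(10,-7 \right)},-155 \right)}\right) - 27935 = \left(-129 + \left(- \frac{1}{50} + 52 \cdot \frac{11}{2} \left(-155\right)\right)\right) - 27935 = \left(-129 - \frac{2216501}{50}\right) - 27935 = - \frac{2222951}{50} - 27935 = - \frac{3619701}{50}$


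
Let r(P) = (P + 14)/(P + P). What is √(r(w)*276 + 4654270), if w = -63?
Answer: 2*√10472349/3 ≈ 2157.4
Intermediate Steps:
r(P) = (14 + P)/(2*P) (r(P) = (14 + P)/((2*P)) = (14 + P)*(1/(2*P)) = (14 + P)/(2*P))
√(r(w)*276 + 4654270) = √(((½)*(14 - 63)/(-63))*276 + 4654270) = √(((½)*(-1/63)*(-49))*276 + 4654270) = √((7/18)*276 + 4654270) = √(322/3 + 4654270) = √(13963132/3) = 2*√10472349/3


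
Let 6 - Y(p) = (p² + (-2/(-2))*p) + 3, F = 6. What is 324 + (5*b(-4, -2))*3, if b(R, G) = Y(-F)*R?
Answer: 1944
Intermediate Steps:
Y(p) = 3 - p - p² (Y(p) = 6 - ((p² + (-2/(-2))*p) + 3) = 6 - ((p² + (-2*(-½))*p) + 3) = 6 - ((p² + 1*p) + 3) = 6 - ((p² + p) + 3) = 6 - ((p + p²) + 3) = 6 - (3 + p + p²) = 6 + (-3 - p - p²) = 3 - p - p²)
b(R, G) = -27*R (b(R, G) = (3 - (-1)*6 - (-1*6)²)*R = (3 - 1*(-6) - 1*(-6)²)*R = (3 + 6 - 1*36)*R = (3 + 6 - 36)*R = -27*R)
324 + (5*b(-4, -2))*3 = 324 + (5*(-27*(-4)))*3 = 324 + (5*108)*3 = 324 + 540*3 = 324 + 1620 = 1944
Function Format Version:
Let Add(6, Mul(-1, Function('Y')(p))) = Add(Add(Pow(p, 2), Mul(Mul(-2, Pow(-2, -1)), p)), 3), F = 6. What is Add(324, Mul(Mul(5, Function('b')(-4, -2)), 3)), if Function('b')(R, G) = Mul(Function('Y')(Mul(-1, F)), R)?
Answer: 1944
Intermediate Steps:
Function('Y')(p) = Add(3, Mul(-1, p), Mul(-1, Pow(p, 2))) (Function('Y')(p) = Add(6, Mul(-1, Add(Add(Pow(p, 2), Mul(Mul(-2, Pow(-2, -1)), p)), 3))) = Add(6, Mul(-1, Add(Add(Pow(p, 2), Mul(Mul(-2, Rational(-1, 2)), p)), 3))) = Add(6, Mul(-1, Add(Add(Pow(p, 2), Mul(1, p)), 3))) = Add(6, Mul(-1, Add(Add(Pow(p, 2), p), 3))) = Add(6, Mul(-1, Add(Add(p, Pow(p, 2)), 3))) = Add(6, Mul(-1, Add(3, p, Pow(p, 2)))) = Add(6, Add(-3, Mul(-1, p), Mul(-1, Pow(p, 2)))) = Add(3, Mul(-1, p), Mul(-1, Pow(p, 2))))
Function('b')(R, G) = Mul(-27, R) (Function('b')(R, G) = Mul(Add(3, Mul(-1, Mul(-1, 6)), Mul(-1, Pow(Mul(-1, 6), 2))), R) = Mul(Add(3, Mul(-1, -6), Mul(-1, Pow(-6, 2))), R) = Mul(Add(3, 6, Mul(-1, 36)), R) = Mul(Add(3, 6, -36), R) = Mul(-27, R))
Add(324, Mul(Mul(5, Function('b')(-4, -2)), 3)) = Add(324, Mul(Mul(5, Mul(-27, -4)), 3)) = Add(324, Mul(Mul(5, 108), 3)) = Add(324, Mul(540, 3)) = Add(324, 1620) = 1944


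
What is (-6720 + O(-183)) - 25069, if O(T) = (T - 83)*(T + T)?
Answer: 65567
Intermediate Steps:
O(T) = 2*T*(-83 + T) (O(T) = (-83 + T)*(2*T) = 2*T*(-83 + T))
(-6720 + O(-183)) - 25069 = (-6720 + 2*(-183)*(-83 - 183)) - 25069 = (-6720 + 2*(-183)*(-266)) - 25069 = (-6720 + 97356) - 25069 = 90636 - 25069 = 65567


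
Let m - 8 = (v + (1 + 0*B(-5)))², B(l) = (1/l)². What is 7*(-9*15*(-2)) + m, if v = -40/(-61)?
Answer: 7072659/3721 ≈ 1900.7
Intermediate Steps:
B(l) = l⁻² (B(l) = (1/l)² = l⁻²)
v = 40/61 (v = -40*(-1/61) = 40/61 ≈ 0.65574)
m = 39969/3721 (m = 8 + (40/61 + (1 + 0/(-5)²))² = 8 + (40/61 + (1 + 0*(1/25)))² = 8 + (40/61 + (1 + 0))² = 8 + (40/61 + 1)² = 8 + (101/61)² = 8 + 10201/3721 = 39969/3721 ≈ 10.741)
7*(-9*15*(-2)) + m = 7*(-9*15*(-2)) + 39969/3721 = 7*(-135*(-2)) + 39969/3721 = 7*270 + 39969/3721 = 1890 + 39969/3721 = 7072659/3721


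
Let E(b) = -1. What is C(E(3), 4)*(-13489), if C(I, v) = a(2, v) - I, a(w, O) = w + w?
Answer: -67445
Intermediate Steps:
a(w, O) = 2*w
C(I, v) = 4 - I (C(I, v) = 2*2 - I = 4 - I)
C(E(3), 4)*(-13489) = (4 - 1*(-1))*(-13489) = (4 + 1)*(-13489) = 5*(-13489) = -67445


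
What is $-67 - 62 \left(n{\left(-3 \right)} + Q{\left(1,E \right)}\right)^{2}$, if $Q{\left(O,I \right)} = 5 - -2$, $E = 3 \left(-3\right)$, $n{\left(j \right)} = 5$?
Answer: $-8995$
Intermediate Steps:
$E = -9$
$Q{\left(O,I \right)} = 7$ ($Q{\left(O,I \right)} = 5 + 2 = 7$)
$-67 - 62 \left(n{\left(-3 \right)} + Q{\left(1,E \right)}\right)^{2} = -67 - 62 \left(5 + 7\right)^{2} = -67 - 62 \cdot 12^{2} = -67 - 8928 = -8995$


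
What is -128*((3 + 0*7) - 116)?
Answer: 14464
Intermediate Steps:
-128*((3 + 0*7) - 116) = -128*((3 + 0) - 116) = -128*(3 - 116) = -128*(-113) = 14464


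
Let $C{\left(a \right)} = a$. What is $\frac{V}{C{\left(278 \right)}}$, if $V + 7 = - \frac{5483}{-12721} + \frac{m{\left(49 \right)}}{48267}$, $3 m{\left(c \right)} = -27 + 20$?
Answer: $- \frac{12100239811}{512079758838} \approx -0.02363$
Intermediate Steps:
$m{\left(c \right)} = - \frac{7}{3}$ ($m{\left(c \right)} = \frac{-27 + 20}{3} = \frac{1}{3} \left(-7\right) = - \frac{7}{3}$)
$V = - \frac{12100239811}{1842013521}$ ($V = -7 - \left(- \frac{5483}{12721} + \frac{7}{144801}\right) = -7 - - \frac{793854836}{1842013521} = -7 + \left(\frac{5483}{12721} - \frac{7}{144801}\right) = -7 + \frac{793854836}{1842013521} = - \frac{12100239811}{1842013521} \approx -6.569$)
$\frac{V}{C{\left(278 \right)}} = - \frac{12100239811}{1842013521 \cdot 278} = \left(- \frac{12100239811}{1842013521}\right) \frac{1}{278} = - \frac{12100239811}{512079758838}$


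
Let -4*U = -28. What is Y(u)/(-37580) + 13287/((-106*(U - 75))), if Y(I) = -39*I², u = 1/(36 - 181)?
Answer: 2624579519403/1423795339000 ≈ 1.8434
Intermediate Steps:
U = 7 (U = -¼*(-28) = 7)
u = -1/145 (u = 1/(-145) = -1/145 ≈ -0.0068966)
Y(u)/(-37580) + 13287/((-106*(U - 75))) = -39*(-1/145)²/(-37580) + 13287/((-106*(7 - 75))) = -39*1/21025*(-1/37580) + 13287/((-106*(-68))) = -39/21025*(-1/37580) + 13287/7208 = 39/790119500 + 13287*(1/7208) = 39/790119500 + 13287/7208 = 2624579519403/1423795339000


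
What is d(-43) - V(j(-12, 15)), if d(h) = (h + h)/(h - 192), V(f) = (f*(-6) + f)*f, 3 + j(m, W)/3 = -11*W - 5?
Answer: 316499261/235 ≈ 1.3468e+6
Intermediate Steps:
j(m, W) = -24 - 33*W (j(m, W) = -9 + 3*(-11*W - 5) = -9 + 3*(-5 - 11*W) = -9 + (-15 - 33*W) = -24 - 33*W)
V(f) = -5*f**2 (V(f) = (-6*f + f)*f = (-5*f)*f = -5*f**2)
d(h) = 2*h/(-192 + h) (d(h) = (2*h)/(-192 + h) = 2*h/(-192 + h))
d(-43) - V(j(-12, 15)) = 2*(-43)/(-192 - 43) - (-5)*(-24 - 33*15)**2 = 2*(-43)/(-235) - (-5)*(-24 - 495)**2 = 2*(-43)*(-1/235) - (-5)*(-519)**2 = 86/235 - (-5)*269361 = 86/235 - 1*(-1346805) = 86/235 + 1346805 = 316499261/235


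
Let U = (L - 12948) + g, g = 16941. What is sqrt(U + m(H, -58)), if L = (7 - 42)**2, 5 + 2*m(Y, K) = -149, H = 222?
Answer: sqrt(5141) ≈ 71.701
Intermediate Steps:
m(Y, K) = -77 (m(Y, K) = -5/2 + (1/2)*(-149) = -5/2 - 149/2 = -77)
L = 1225 (L = (-35)**2 = 1225)
U = 5218 (U = (1225 - 12948) + 16941 = -11723 + 16941 = 5218)
sqrt(U + m(H, -58)) = sqrt(5218 - 77) = sqrt(5141)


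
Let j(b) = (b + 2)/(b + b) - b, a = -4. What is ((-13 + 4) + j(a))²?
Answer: 361/16 ≈ 22.563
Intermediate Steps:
j(b) = -b + (2 + b)/(2*b) (j(b) = (2 + b)/((2*b)) - b = (2 + b)*(1/(2*b)) - b = (2 + b)/(2*b) - b = -b + (2 + b)/(2*b))
((-13 + 4) + j(a))² = ((-13 + 4) + (½ + 1/(-4) - 1*(-4)))² = (-9 + (½ - ¼ + 4))² = (-9 + 17/4)² = (-19/4)² = 361/16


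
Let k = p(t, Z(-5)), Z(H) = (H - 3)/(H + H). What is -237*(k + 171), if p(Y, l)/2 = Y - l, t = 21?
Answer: -250509/5 ≈ -50102.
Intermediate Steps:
Z(H) = (-3 + H)/(2*H) (Z(H) = (-3 + H)/((2*H)) = (-3 + H)*(1/(2*H)) = (-3 + H)/(2*H))
p(Y, l) = -2*l + 2*Y (p(Y, l) = 2*(Y - l) = -2*l + 2*Y)
k = 202/5 (k = -(-3 - 5)/(-5) + 2*21 = -(-1)*(-8)/5 + 42 = -2*⅘ + 42 = -8/5 + 42 = 202/5 ≈ 40.400)
-237*(k + 171) = -237*(202/5 + 171) = -237*1057/5 = -250509/5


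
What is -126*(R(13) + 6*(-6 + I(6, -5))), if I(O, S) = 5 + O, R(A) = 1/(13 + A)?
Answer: -49203/13 ≈ -3784.8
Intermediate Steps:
-126*(R(13) + 6*(-6 + I(6, -5))) = -126*(1/(13 + 13) + 6*(-6 + (5 + 6))) = -126*(1/26 + 6*(-6 + 11)) = -126*(1/26 + 6*5) = -126*(1/26 + 30) = -126*781/26 = -49203/13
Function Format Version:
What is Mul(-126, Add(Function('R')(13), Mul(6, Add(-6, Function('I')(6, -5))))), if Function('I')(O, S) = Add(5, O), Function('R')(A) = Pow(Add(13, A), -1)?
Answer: Rational(-49203, 13) ≈ -3784.8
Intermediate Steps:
Mul(-126, Add(Function('R')(13), Mul(6, Add(-6, Function('I')(6, -5))))) = Mul(-126, Add(Pow(Add(13, 13), -1), Mul(6, Add(-6, Add(5, 6))))) = Mul(-126, Add(Pow(26, -1), Mul(6, Add(-6, 11)))) = Mul(-126, Add(Rational(1, 26), Mul(6, 5))) = Mul(-126, Add(Rational(1, 26), 30)) = Mul(-126, Rational(781, 26)) = Rational(-49203, 13)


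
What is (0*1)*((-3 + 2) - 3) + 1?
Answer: 1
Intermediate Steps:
(0*1)*((-3 + 2) - 3) + 1 = 0*(-1 - 3) + 1 = 0*(-4) + 1 = 0 + 1 = 1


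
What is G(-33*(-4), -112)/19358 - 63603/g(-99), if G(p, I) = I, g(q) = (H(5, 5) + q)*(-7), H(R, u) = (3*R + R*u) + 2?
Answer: -205211927/1287307 ≈ -159.41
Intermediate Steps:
H(R, u) = 2 + 3*R + R*u
g(q) = -294 - 7*q (g(q) = ((2 + 3*5 + 5*5) + q)*(-7) = ((2 + 15 + 25) + q)*(-7) = (42 + q)*(-7) = -294 - 7*q)
G(-33*(-4), -112)/19358 - 63603/g(-99) = -112/19358 - 63603/(-294 - 7*(-99)) = -112*1/19358 - 63603/(-294 + 693) = -56/9679 - 63603/399 = -56/9679 - 63603*1/399 = -56/9679 - 21201/133 = -205211927/1287307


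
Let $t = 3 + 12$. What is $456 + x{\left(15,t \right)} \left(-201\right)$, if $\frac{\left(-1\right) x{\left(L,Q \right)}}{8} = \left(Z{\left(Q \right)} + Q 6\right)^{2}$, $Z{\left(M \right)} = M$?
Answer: $17728656$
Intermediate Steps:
$t = 15$
$x{\left(L,Q \right)} = - 392 Q^{2}$ ($x{\left(L,Q \right)} = - 8 \left(Q + Q 6\right)^{2} = - 8 \left(Q + 6 Q\right)^{2} = - 8 \left(7 Q\right)^{2} = - 8 \cdot 49 Q^{2} = - 392 Q^{2}$)
$456 + x{\left(15,t \right)} \left(-201\right) = 456 + - 392 \cdot 15^{2} \left(-201\right) = 456 + \left(-392\right) 225 \left(-201\right) = 456 - -17728200 = 456 + 17728200 = 17728656$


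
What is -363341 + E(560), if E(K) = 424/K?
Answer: -25433817/70 ≈ -3.6334e+5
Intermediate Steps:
-363341 + E(560) = -363341 + 424/560 = -363341 + 424*(1/560) = -363341 + 53/70 = -25433817/70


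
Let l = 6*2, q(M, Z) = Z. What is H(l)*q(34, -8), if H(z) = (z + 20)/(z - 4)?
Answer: -32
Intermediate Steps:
l = 12
H(z) = (20 + z)/(-4 + z)
H(l)*q(34, -8) = ((20 + 12)/(-4 + 12))*(-8) = (32/8)*(-8) = ((1/8)*32)*(-8) = 4*(-8) = -32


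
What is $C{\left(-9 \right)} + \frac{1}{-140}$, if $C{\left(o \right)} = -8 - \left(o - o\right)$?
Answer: $- \frac{1121}{140} \approx -8.0071$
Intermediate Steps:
$C{\left(o \right)} = -8$ ($C{\left(o \right)} = -8 - 0 = -8 + 0 = -8$)
$C{\left(-9 \right)} + \frac{1}{-140} = -8 + \frac{1}{-140} = -8 - \frac{1}{140} = - \frac{1121}{140}$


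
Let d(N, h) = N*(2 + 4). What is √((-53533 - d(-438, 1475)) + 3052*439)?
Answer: √1288923 ≈ 1135.3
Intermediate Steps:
d(N, h) = 6*N (d(N, h) = N*6 = 6*N)
√((-53533 - d(-438, 1475)) + 3052*439) = √((-53533 - 6*(-438)) + 3052*439) = √((-53533 - 1*(-2628)) + 1339828) = √((-53533 + 2628) + 1339828) = √(-50905 + 1339828) = √1288923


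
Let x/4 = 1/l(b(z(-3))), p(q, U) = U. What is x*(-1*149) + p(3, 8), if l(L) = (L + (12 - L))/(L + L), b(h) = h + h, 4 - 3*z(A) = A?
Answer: -4100/9 ≈ -455.56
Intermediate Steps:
z(A) = 4/3 - A/3
b(h) = 2*h
l(L) = 6/L (l(L) = 12/((2*L)) = 12*(1/(2*L)) = 6/L)
x = 28/9 (x = 4/((6/((2*(4/3 - ⅓*(-3)))))) = 4/((6/((2*(4/3 + 1))))) = 4/((6/((2*(7/3))))) = 4/((6/(14/3))) = 4/((6*(3/14))) = 4/(9/7) = 4*(7/9) = 28/9 ≈ 3.1111)
x*(-1*149) + p(3, 8) = 28*(-1*149)/9 + 8 = (28/9)*(-149) + 8 = -4172/9 + 8 = -4100/9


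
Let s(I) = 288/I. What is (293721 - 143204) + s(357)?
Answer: 17911619/119 ≈ 1.5052e+5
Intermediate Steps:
(293721 - 143204) + s(357) = (293721 - 143204) + 288/357 = 150517 + 288*(1/357) = 150517 + 96/119 = 17911619/119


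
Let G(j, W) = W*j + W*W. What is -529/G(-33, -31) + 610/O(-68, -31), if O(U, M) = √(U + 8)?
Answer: -529/1984 - 61*I*√15/3 ≈ -0.26663 - 78.751*I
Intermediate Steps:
O(U, M) = √(8 + U)
G(j, W) = W² + W*j (G(j, W) = W*j + W² = W² + W*j)
-529/G(-33, -31) + 610/O(-68, -31) = -529*(-1/(31*(-31 - 33))) + 610/(√(8 - 68)) = -529/((-31*(-64))) + 610/(√(-60)) = -529/1984 + 610/((2*I*√15)) = -529*1/1984 + 610*(-I*√15/30) = -529/1984 - 61*I*√15/3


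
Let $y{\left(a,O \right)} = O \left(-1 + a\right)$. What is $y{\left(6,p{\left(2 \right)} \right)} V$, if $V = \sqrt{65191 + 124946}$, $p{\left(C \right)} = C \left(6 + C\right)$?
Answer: $80 \sqrt{190137} \approx 34884.0$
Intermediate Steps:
$V = \sqrt{190137} \approx 436.05$
$y{\left(6,p{\left(2 \right)} \right)} V = 2 \left(6 + 2\right) \left(-1 + 6\right) \sqrt{190137} = 2 \cdot 8 \cdot 5 \sqrt{190137} = 16 \cdot 5 \sqrt{190137} = 80 \sqrt{190137}$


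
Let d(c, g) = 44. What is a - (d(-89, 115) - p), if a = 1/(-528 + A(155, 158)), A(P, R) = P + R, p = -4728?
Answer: -1025981/215 ≈ -4772.0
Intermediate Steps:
a = -1/215 (a = 1/(-528 + (155 + 158)) = 1/(-528 + 313) = 1/(-215) = -1/215 ≈ -0.0046512)
a - (d(-89, 115) - p) = -1/215 - (44 - 1*(-4728)) = -1/215 - (44 + 4728) = -1/215 - 1*4772 = -1/215 - 4772 = -1025981/215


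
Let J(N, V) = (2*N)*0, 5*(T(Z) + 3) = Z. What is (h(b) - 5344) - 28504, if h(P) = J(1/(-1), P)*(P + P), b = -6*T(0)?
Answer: -33848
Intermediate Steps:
T(Z) = -3 + Z/5
J(N, V) = 0
b = 18 (b = -6*(-3 + (1/5)*0) = -6*(-3 + 0) = -6*(-3) = 18)
h(P) = 0 (h(P) = 0*(P + P) = 0*(2*P) = 0)
(h(b) - 5344) - 28504 = (0 - 5344) - 28504 = -5344 - 28504 = -33848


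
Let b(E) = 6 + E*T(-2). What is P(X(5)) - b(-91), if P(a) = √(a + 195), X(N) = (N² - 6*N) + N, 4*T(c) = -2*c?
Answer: 85 + √195 ≈ 98.964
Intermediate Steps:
T(c) = -c/2 (T(c) = (-2*c)/4 = -c/2)
b(E) = 6 + E (b(E) = 6 + E*(-½*(-2)) = 6 + E*1 = 6 + E)
X(N) = N² - 5*N
P(a) = √(195 + a)
P(X(5)) - b(-91) = √(195 + 5*(-5 + 5)) - (6 - 91) = √(195 + 5*0) - 1*(-85) = √(195 + 0) + 85 = √195 + 85 = 85 + √195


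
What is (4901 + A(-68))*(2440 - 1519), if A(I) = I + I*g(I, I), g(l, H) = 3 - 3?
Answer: 4451193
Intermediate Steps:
g(l, H) = 0
A(I) = I (A(I) = I + I*0 = I + 0 = I)
(4901 + A(-68))*(2440 - 1519) = (4901 - 68)*(2440 - 1519) = 4833*921 = 4451193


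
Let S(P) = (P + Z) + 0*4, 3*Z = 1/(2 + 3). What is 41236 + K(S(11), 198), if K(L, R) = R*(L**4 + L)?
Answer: 16949606992/5625 ≈ 3.0133e+6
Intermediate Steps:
Z = 1/15 (Z = 1/(3*(2 + 3)) = (1/3)/5 = (1/3)*(1/5) = 1/15 ≈ 0.066667)
S(P) = 1/15 + P (S(P) = (P + 1/15) + 0*4 = (1/15 + P) + 0 = 1/15 + P)
K(L, R) = R*(L + L**4)
41236 + K(S(11), 198) = 41236 + (1/15 + 11)*198*(1 + (1/15 + 11)**3) = 41236 + (166/15)*198*(1 + (166/15)**3) = 41236 + (166/15)*198*(1 + 4574296/3375) = 41236 + (166/15)*198*(4577671/3375) = 41236 + 16717654492/5625 = 16949606992/5625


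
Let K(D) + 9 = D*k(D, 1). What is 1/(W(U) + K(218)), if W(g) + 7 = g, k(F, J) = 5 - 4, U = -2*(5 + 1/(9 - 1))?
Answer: 4/767 ≈ 0.0052151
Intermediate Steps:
U = -41/4 (U = -2*(5 + 1/8) = -2*(5 + ⅛) = -2*41/8 = -41/4 ≈ -10.250)
k(F, J) = 1
W(g) = -7 + g
K(D) = -9 + D (K(D) = -9 + D*1 = -9 + D)
1/(W(U) + K(218)) = 1/((-7 - 41/4) + (-9 + 218)) = 1/(-69/4 + 209) = 1/(767/4) = 4/767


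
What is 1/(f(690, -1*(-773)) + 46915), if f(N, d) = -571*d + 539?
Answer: -1/393929 ≈ -2.5385e-6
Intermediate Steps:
f(N, d) = 539 - 571*d
1/(f(690, -1*(-773)) + 46915) = 1/((539 - (-571)*(-773)) + 46915) = 1/((539 - 571*773) + 46915) = 1/((539 - 441383) + 46915) = 1/(-440844 + 46915) = 1/(-393929) = -1/393929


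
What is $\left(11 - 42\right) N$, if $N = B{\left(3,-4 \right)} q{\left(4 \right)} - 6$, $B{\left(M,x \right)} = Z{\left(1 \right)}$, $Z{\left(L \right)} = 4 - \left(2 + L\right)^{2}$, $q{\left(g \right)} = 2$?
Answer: $496$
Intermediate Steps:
$B{\left(M,x \right)} = -5$ ($B{\left(M,x \right)} = 4 - \left(2 + 1\right)^{2} = 4 - 3^{2} = 4 - 9 = -5$)
$N = -16$ ($N = \left(-5\right) 2 - 6 = -10 - 6 = -16$)
$\left(11 - 42\right) N = \left(11 - 42\right) \left(-16\right) = \left(-31\right) \left(-16\right) = 496$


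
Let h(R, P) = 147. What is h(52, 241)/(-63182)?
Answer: -21/9026 ≈ -0.0023266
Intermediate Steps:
h(52, 241)/(-63182) = 147/(-63182) = 147*(-1/63182) = -21/9026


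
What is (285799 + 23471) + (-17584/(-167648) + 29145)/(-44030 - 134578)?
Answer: 9488269937411/30679584 ≈ 3.0927e+5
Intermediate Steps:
(285799 + 23471) + (-17584/(-167648) + 29145)/(-44030 - 134578) = 309270 + (-17584*(-1/167648) + 29145)/(-178608) = 309270 + (1099/10478 + 29145)*(-1/178608) = 309270 + (305382409/10478)*(-1/178608) = 309270 - 5006269/30679584 = 9488269937411/30679584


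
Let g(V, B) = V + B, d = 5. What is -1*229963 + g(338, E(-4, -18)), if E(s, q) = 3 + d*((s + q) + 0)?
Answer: -229732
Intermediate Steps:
E(s, q) = 3 + 5*q + 5*s (E(s, q) = 3 + 5*((s + q) + 0) = 3 + 5*((q + s) + 0) = 3 + 5*(q + s) = 3 + (5*q + 5*s) = 3 + 5*q + 5*s)
g(V, B) = B + V
-1*229963 + g(338, E(-4, -18)) = -1*229963 + ((3 + 5*(-18) + 5*(-4)) + 338) = -229963 + ((3 - 90 - 20) + 338) = -229963 + (-107 + 338) = -229963 + 231 = -229732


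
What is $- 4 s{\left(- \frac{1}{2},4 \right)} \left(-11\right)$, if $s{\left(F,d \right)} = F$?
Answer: $-22$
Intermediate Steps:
$- 4 s{\left(- \frac{1}{2},4 \right)} \left(-11\right) = - 4 \left(- \frac{1}{2}\right) \left(-11\right) = - 4 \left(\left(-1\right) \frac{1}{2}\right) \left(-11\right) = \left(-4\right) \left(- \frac{1}{2}\right) \left(-11\right) = 2 \left(-11\right) = -22$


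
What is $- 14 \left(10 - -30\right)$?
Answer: $-560$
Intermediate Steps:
$- 14 \left(10 - -30\right) = - 14 \left(10 + 30\right) = \left(-14\right) 40 = -560$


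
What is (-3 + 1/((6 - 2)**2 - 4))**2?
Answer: 1225/144 ≈ 8.5069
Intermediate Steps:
(-3 + 1/((6 - 2)**2 - 4))**2 = (-3 + 1/(4**2 - 4))**2 = (-3 + 1/(16 - 4))**2 = (-3 + 1/12)**2 = (-35/12)**2 = 1225/144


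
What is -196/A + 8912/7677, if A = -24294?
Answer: 36335470/31084173 ≈ 1.1689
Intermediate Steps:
-196/A + 8912/7677 = -196/(-24294) + 8912/7677 = -196*(-1/24294) + 8912*(1/7677) = 98/12147 + 8912/7677 = 36335470/31084173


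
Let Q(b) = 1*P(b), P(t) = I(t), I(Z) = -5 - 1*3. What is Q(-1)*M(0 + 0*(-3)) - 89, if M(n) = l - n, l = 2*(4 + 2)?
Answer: -185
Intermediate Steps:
I(Z) = -8 (I(Z) = -5 - 3 = -8)
P(t) = -8
Q(b) = -8 (Q(b) = 1*(-8) = -8)
l = 12 (l = 2*6 = 12)
M(n) = 12 - n
Q(-1)*M(0 + 0*(-3)) - 89 = -8*(12 - (0 + 0*(-3))) - 89 = -8*(12 - (0 + 0)) - 89 = -8*(12 - 1*0) - 89 = -8*(12 + 0) - 89 = -8*12 - 89 = -96 - 89 = -185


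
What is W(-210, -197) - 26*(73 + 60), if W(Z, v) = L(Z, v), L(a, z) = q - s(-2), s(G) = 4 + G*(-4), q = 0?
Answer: -3470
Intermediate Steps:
s(G) = 4 - 4*G
L(a, z) = -12 (L(a, z) = 0 - (4 - 4*(-2)) = 0 - (4 + 8) = 0 - 1*12 = 0 - 12 = -12)
W(Z, v) = -12
W(-210, -197) - 26*(73 + 60) = -12 - 26*(73 + 60) = -12 - 26*133 = -12 - 1*3458 = -12 - 3458 = -3470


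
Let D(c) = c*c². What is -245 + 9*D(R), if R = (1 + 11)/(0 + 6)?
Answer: -173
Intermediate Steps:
R = 2 (R = 12/6 = 12*(⅙) = 2)
D(c) = c³
-245 + 9*D(R) = -245 + 9*2³ = -245 + 9*8 = -245 + 72 = -173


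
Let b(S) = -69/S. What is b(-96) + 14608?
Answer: 467479/32 ≈ 14609.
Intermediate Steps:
b(-96) + 14608 = -69/(-96) + 14608 = -69*(-1/96) + 14608 = 23/32 + 14608 = 467479/32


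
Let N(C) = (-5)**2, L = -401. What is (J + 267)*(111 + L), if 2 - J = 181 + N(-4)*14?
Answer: 75980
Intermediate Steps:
N(C) = 25
J = -529 (J = 2 - (181 + 25*14) = 2 - (181 + 350) = 2 - 1*531 = 2 - 531 = -529)
(J + 267)*(111 + L) = (-529 + 267)*(111 - 401) = -262*(-290) = 75980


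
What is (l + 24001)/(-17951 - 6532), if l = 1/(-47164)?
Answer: -377327721/384905404 ≈ -0.98031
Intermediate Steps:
l = -1/47164 ≈ -2.1203e-5
(l + 24001)/(-17951 - 6532) = (-1/47164 + 24001)/(-17951 - 6532) = (1131983163/47164)/(-24483) = (1131983163/47164)*(-1/24483) = -377327721/384905404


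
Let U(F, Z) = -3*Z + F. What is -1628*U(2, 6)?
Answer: 26048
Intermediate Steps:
U(F, Z) = F - 3*Z
-1628*U(2, 6) = -1628*(2 - 3*6) = -1628*(2 - 18) = -1628*(-16) = 26048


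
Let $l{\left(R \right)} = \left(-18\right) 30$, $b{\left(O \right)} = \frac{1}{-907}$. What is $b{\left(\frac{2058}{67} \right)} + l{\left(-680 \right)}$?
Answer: $- \frac{489781}{907} \approx -540.0$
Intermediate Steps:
$b{\left(O \right)} = - \frac{1}{907}$
$l{\left(R \right)} = -540$
$b{\left(\frac{2058}{67} \right)} + l{\left(-680 \right)} = - \frac{1}{907} - 540 = - \frac{489781}{907}$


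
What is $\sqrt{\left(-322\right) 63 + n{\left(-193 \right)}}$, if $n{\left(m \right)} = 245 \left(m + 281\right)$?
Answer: $7 \sqrt{26} \approx 35.693$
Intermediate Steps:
$n{\left(m \right)} = 68845 + 245 m$ ($n{\left(m \right)} = 245 \left(281 + m\right) = 68845 + 245 m$)
$\sqrt{\left(-322\right) 63 + n{\left(-193 \right)}} = \sqrt{\left(-322\right) 63 + \left(68845 + 245 \left(-193\right)\right)} = \sqrt{-20286 + \left(68845 - 47285\right)} = \sqrt{-20286 + 21560} = \sqrt{1274} = 7 \sqrt{26}$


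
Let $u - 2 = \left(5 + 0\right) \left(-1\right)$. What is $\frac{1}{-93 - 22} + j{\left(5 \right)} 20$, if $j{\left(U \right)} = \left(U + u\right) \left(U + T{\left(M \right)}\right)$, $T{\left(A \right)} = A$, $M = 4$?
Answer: $\frac{41399}{115} \approx 359.99$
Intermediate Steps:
$u = -3$ ($u = 2 + \left(5 + 0\right) \left(-1\right) = 2 + 5 \left(-1\right) = 2 - 5 = -3$)
$j{\left(U \right)} = \left(-3 + U\right) \left(4 + U\right)$ ($j{\left(U \right)} = \left(U - 3\right) \left(U + 4\right) = \left(-3 + U\right) \left(4 + U\right)$)
$\frac{1}{-93 - 22} + j{\left(5 \right)} 20 = \frac{1}{-93 - 22} + \left(-12 + 5 + 5^{2}\right) 20 = \frac{1}{-115} + \left(-12 + 5 + 25\right) 20 = - \frac{1}{115} + 18 \cdot 20 = - \frac{1}{115} + 360 = \frac{41399}{115}$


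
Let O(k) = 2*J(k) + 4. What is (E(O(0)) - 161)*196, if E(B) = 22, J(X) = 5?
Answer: -27244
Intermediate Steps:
O(k) = 14 (O(k) = 2*5 + 4 = 10 + 4 = 14)
(E(O(0)) - 161)*196 = (22 - 161)*196 = -139*196 = -27244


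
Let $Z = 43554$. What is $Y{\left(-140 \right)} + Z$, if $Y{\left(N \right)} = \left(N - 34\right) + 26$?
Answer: $43406$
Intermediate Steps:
$Y{\left(N \right)} = -8 + N$ ($Y{\left(N \right)} = \left(-34 + N\right) + 26 = -8 + N$)
$Y{\left(-140 \right)} + Z = \left(-8 - 140\right) + 43554 = -148 + 43554 = 43406$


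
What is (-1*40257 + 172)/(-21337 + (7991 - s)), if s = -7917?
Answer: 40085/5429 ≈ 7.3835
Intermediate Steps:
(-1*40257 + 172)/(-21337 + (7991 - s)) = (-1*40257 + 172)/(-21337 + (7991 - 1*(-7917))) = (-40257 + 172)/(-21337 + (7991 + 7917)) = -40085/(-21337 + 15908) = -40085/(-5429) = -40085*(-1/5429) = 40085/5429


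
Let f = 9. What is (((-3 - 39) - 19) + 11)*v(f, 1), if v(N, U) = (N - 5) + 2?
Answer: -300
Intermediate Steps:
v(N, U) = -3 + N (v(N, U) = (-5 + N) + 2 = -3 + N)
(((-3 - 39) - 19) + 11)*v(f, 1) = (((-3 - 39) - 19) + 11)*(-3 + 9) = ((-42 - 19) + 11)*6 = (-61 + 11)*6 = -50*6 = -300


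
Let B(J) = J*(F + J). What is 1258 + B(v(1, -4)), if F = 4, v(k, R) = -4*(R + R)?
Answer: 2410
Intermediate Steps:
v(k, R) = -8*R
B(J) = J*(4 + J)
1258 + B(v(1, -4)) = 1258 + (-8*(-4))*(4 - 8*(-4)) = 1258 + 32*(4 + 32) = 1258 + 32*36 = 1258 + 1152 = 2410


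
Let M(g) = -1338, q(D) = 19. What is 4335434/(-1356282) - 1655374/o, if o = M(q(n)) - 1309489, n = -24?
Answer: -245560713175/126989361801 ≈ -1.9337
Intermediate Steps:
o = -1310827 (o = -1338 - 1309489 = -1310827)
4335434/(-1356282) - 1655374/o = 4335434/(-1356282) - 1655374/(-1310827) = 4335434*(-1/1356282) - 1655374*(-1/1310827) = -2167717/678141 + 236482/187261 = -245560713175/126989361801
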